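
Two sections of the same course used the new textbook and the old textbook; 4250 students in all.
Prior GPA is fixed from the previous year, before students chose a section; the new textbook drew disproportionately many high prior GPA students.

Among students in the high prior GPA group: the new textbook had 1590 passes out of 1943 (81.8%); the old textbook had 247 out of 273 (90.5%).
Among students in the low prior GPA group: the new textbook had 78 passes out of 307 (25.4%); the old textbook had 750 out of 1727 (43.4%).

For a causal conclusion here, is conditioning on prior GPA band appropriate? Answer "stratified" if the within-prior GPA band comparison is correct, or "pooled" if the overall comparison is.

Prior GPA band differs across teaching methods for reasons unrelated to any effect of the teaching method itself, and it separately predicts the outcome — a classic confounder. We must compare within prior GPA band levels.
Within each level — high prior GPA: 81.8% vs 90.5%; low prior GPA: 25.4% vs 43.4% — the old textbook is higher every time.

stratified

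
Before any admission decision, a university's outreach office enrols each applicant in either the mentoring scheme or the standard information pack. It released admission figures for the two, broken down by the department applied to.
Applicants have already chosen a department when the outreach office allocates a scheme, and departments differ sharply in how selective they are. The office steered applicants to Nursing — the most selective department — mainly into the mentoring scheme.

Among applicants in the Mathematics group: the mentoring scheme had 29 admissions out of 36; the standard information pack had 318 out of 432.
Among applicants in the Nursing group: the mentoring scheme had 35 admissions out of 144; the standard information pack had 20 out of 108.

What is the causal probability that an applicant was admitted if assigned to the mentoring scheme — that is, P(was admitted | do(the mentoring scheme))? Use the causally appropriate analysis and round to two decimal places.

0.61

Within every department level the mentoring scheme has the higher rate, yet pooled the standard information pack does — Simpson's reversal.
Here department is a common cause — it drives both which outreach scheme a case falls under and the outcome. The crude comparison mixes populations; the stratum-specific rates are the causally relevant ones.
Standardising the mentoring scheme to the population department mix: 0.650·29/36 + 0.350·35/144 = 0.609.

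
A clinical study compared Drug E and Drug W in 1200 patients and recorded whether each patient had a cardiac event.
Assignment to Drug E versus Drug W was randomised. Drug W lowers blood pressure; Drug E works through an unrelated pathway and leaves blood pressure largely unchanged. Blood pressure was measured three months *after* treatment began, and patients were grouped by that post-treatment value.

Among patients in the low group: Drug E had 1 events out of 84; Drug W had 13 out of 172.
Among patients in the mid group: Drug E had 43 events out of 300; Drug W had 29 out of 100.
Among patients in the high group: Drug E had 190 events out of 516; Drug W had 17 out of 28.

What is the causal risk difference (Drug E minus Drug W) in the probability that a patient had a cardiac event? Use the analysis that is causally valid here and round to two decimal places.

+0.06

Stratifying would compare drugs among patients the drugs themselves sorted into blood pressure groups — a form of selection on an intermediate. The unconditioned pooled rates give the total causal effect.
The causal difference is the pooled difference: 0.260 − 0.197 = +0.063.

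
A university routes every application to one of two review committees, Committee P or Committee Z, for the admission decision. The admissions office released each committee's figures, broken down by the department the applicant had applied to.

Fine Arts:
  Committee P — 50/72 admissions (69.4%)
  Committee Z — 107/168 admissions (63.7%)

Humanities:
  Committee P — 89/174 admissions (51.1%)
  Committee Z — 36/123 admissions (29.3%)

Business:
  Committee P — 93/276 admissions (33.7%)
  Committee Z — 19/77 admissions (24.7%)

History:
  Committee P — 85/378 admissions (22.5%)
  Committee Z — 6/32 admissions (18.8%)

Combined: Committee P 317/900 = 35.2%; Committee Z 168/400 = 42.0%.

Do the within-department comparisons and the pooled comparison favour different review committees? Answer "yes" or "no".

Within each department level (Fine Arts 69.4% vs 63.7%; Humanities 51.1% vs 29.3%; Business 33.7% vs 24.7%; History 22.5% vs 18.8%), Committee P has the higher rate every time. Pooled: 35.2% vs 42.0% — Committee Z has the higher rate overall. The two comparisons disagree.

yes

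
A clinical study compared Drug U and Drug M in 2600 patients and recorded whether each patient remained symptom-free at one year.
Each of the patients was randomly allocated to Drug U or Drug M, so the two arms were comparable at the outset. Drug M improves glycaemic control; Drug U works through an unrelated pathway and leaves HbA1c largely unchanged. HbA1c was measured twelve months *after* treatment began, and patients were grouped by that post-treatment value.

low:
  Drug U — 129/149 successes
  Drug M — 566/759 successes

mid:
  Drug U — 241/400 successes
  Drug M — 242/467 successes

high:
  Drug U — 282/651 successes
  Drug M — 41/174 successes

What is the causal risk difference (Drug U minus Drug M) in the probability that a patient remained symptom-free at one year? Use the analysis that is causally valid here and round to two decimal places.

Drug U is higher inside every HbA1c stratum but Drug M is higher in aggregate. Whether to stratify depends on how HbA1c relates to the drug.
The distribution of HbA1c is itself part of what the drug does — it is an intermediate outcome. Holding it fixed would remove that part of the effect; the total effect is the pooled difference.
The causal difference is the pooled difference: 0.543 − 0.606 = -0.063.

-0.06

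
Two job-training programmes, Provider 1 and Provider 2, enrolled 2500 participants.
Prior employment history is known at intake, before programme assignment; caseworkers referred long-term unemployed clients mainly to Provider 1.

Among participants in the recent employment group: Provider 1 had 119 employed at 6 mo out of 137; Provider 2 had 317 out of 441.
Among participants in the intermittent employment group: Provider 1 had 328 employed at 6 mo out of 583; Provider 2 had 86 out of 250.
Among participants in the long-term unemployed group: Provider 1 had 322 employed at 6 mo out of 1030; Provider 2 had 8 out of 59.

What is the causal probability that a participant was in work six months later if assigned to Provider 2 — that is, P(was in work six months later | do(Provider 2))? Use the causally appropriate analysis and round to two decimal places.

Within every prior employment history level Provider 1 has the higher rate, yet pooled Provider 2 does — Simpson's reversal.
The imbalance in prior employment history arose from how participants were allocated, not from anything the programme did; and prior employment history independently affects the outcome. The pooled gap is confounded — condition on prior employment history.
Standardising Provider 2 to the population prior employment history mix: 0.231·317/441 + 0.333·86/250 + 0.436·8/59 = 0.340.

0.34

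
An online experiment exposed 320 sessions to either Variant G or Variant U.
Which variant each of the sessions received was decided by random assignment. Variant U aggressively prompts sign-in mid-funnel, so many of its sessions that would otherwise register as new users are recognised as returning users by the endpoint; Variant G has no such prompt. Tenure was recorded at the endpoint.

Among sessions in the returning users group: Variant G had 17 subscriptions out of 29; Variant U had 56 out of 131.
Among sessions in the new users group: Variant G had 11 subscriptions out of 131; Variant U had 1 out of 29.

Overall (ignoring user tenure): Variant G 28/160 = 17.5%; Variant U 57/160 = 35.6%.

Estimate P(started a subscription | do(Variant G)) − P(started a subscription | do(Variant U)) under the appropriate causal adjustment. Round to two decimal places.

-0.18

Variant G is higher inside every user tenure stratum but Variant U is higher in aggregate. Whether to stratify depends on how user tenure relates to the variant.
The distribution of user tenure is itself part of what the variant does — it is an intermediate outcome. Holding it fixed would remove that part of the effect; the total effect is the pooled difference.
The causal difference is the pooled difference: 0.175 − 0.356 = -0.181.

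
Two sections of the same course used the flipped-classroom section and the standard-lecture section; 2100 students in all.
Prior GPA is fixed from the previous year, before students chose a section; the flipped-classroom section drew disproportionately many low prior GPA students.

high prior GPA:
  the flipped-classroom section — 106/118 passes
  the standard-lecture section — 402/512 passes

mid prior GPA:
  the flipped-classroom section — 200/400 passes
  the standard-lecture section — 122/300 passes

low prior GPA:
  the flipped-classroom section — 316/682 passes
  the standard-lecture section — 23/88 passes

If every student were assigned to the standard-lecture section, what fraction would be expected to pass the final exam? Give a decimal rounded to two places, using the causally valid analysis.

Prior GPA band differs across teaching methods for reasons unrelated to any effect of the teaching method itself, and it separately predicts the outcome — a classic confounder. We must compare within prior GPA band levels.
Standardising the standard-lecture section to the population prior GPA band mix: 0.300·402/512 + 0.333·122/300 + 0.367·23/88 = 0.467.

0.47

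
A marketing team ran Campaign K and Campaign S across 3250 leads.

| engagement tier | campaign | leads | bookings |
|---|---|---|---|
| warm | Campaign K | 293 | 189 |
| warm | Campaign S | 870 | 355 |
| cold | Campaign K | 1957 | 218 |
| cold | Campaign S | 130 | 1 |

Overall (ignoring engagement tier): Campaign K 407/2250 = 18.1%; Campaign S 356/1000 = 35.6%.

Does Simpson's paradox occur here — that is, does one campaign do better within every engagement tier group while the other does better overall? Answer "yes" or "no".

Within each engagement tier level (warm 64.5% vs 40.8%; cold 11.1% vs 0.8%), Campaign K has the higher rate every time. Pooled: 18.1% vs 35.6% — Campaign S has the higher rate overall. The two comparisons disagree.

yes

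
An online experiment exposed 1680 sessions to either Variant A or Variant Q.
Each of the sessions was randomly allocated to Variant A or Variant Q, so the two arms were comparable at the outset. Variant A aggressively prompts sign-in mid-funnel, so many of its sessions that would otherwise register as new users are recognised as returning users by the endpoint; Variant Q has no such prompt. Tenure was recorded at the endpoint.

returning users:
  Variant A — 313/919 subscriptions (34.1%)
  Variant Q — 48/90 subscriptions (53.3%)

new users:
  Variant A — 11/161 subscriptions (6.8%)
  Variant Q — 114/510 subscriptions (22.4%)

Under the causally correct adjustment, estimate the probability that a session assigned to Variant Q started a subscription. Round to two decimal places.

User tenure here is a post-treatment variable shaped by the variant; conditioning on it would introduce bias rather than remove it. The overall comparison is the causal one.
So P(outcome | do(Variant Q)) is just the pooled rate for Variant Q: 162/600 = 0.270.

0.27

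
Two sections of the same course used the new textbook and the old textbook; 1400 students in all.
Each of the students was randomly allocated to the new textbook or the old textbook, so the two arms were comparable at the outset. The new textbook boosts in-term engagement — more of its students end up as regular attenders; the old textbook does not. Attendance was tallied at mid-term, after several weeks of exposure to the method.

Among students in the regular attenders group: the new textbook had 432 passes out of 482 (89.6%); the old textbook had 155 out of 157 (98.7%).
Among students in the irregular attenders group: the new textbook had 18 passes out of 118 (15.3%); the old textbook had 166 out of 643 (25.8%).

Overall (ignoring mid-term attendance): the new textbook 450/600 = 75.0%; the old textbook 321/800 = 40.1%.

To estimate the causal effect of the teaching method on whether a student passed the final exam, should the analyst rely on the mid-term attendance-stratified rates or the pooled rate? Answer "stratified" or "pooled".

The mid-term attendance-specific comparison favours the old textbook throughout, but the pooled figures favour the new textbook. The question is whether to condition on mid-term attendance.
The distribution of mid-term attendance is itself part of what the teaching method does — it is an intermediate outcome. Holding it fixed would remove that part of the effect; the total effect is the pooled difference.
Pooled: the new textbook 75.0% vs the old textbook 40.1%; the new textbook is higher overall.

pooled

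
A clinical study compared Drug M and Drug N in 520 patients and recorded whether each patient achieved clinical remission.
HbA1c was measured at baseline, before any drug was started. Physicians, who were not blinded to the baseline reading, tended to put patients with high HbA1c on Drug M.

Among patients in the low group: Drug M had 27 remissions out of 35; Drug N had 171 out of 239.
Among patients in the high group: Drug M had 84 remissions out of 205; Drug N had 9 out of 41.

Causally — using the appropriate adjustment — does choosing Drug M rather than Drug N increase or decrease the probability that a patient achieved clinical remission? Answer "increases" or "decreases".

Drug M is higher inside every HbA1c stratum but Drug N is higher in aggregate. Whether to stratify depends on how HbA1c relates to the drug.
The imbalance in HbA1c arose from how patients were allocated, not from anything the drug did; and HbA1c independently affects the outcome. The pooled gap is confounded — condition on HbA1c.
Within each level — low: 77.1% vs 71.5%; high: 41.0% vs 22.0% — Drug M is higher every time.

increases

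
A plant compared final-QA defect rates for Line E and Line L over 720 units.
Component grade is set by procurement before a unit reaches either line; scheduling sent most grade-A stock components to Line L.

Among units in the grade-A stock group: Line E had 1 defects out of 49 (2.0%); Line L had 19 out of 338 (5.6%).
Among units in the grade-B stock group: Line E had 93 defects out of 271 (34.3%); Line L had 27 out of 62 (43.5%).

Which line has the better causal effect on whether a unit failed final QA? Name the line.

Within every component grade level Line E has the lower rate, yet pooled Line L does — Simpson's reversal.
Component grade is set before the line has any effect — it is not caused by the line — and it independently drives the outcome. That makes it a confounder, so the causal comparison is within component grade levels.
Within each level — grade-A stock: 2.0% vs 5.6%; grade-B stock: 34.3% vs 43.5% — Line E is lower every time.

Line E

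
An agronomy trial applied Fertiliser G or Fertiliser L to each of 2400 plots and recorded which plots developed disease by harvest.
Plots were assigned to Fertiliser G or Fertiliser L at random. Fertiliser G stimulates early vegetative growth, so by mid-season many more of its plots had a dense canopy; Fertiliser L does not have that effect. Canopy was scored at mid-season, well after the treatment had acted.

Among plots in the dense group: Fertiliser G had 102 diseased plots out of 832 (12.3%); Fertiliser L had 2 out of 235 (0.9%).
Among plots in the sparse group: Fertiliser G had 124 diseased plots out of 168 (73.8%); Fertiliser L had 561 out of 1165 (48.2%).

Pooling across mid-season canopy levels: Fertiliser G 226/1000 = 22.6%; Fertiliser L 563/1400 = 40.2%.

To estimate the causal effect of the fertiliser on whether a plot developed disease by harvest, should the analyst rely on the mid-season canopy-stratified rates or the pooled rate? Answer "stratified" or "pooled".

pooled

The mid-season canopy-specific comparison favours Fertiliser L throughout, but the pooled figures favour Fertiliser G. The question is whether to condition on mid-season canopy.
The distribution of mid-season canopy is itself part of what the fertiliser does — it is an intermediate outcome. Holding it fixed would remove that part of the effect; the total effect is the pooled difference.
Pooled: Fertiliser G 22.6% vs Fertiliser L 40.2%; Fertiliser G is lower overall.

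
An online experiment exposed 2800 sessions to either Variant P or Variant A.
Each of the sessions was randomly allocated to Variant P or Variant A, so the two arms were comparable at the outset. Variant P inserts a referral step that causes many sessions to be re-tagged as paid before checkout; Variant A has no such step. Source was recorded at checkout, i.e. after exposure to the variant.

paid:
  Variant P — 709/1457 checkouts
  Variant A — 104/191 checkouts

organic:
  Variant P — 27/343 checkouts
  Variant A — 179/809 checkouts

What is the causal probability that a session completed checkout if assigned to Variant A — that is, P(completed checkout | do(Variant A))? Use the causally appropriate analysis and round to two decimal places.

0.28

Traffic source here is a post-treatment variable shaped by the variant; conditioning on it would introduce bias rather than remove it. The overall comparison is the causal one.
So P(outcome | do(Variant A)) is just the pooled rate for Variant A: 283/1000 = 0.283.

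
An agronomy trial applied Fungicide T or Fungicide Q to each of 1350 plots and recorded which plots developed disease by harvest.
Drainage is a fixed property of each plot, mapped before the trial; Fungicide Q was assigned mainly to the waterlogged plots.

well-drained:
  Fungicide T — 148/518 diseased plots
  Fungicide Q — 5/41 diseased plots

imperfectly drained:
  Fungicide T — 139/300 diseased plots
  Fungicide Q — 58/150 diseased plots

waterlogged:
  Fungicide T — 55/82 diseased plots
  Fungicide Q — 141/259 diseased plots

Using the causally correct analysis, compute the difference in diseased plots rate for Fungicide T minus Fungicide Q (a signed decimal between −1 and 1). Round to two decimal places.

+0.13

Fungicide Q is lower inside every field drainage stratum but Fungicide T is lower in aggregate. Whether to stratify depends on how field drainage relates to the fungicide.
Field drainage satisfies the back-door criterion: it is not a descendant of the fungicide, and it blocks the spurious path from fungicide to outcome. Adjusting for it (i.e., using the within-field drainage rates) gives the causal effect.
Adjusting over the population distribution of field drainage: 0.414·(0.286−0.122) + 0.333·(0.463−0.387) + 0.253·(0.671−0.544) = +0.125.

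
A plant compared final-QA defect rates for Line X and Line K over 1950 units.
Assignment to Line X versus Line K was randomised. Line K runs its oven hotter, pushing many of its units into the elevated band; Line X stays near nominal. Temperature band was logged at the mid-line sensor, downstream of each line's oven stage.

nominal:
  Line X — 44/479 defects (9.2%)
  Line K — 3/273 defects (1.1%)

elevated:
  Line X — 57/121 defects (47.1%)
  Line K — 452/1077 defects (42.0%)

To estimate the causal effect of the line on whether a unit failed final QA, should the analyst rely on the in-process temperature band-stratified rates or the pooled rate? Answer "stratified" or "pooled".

pooled

Line K is lower inside every in-process temperature band stratum but Line X is lower in aggregate. Whether to stratify depends on how in-process temperature band relates to the line.
Because the line influences in-process temperature band, in-process temperature band is a post-treatment mediator, not a confounder. Stratifying on it would bias the estimate; the causal effect is the crude pooled difference.
Pooled: Line X 16.8% vs Line K 33.7%; Line X is lower overall.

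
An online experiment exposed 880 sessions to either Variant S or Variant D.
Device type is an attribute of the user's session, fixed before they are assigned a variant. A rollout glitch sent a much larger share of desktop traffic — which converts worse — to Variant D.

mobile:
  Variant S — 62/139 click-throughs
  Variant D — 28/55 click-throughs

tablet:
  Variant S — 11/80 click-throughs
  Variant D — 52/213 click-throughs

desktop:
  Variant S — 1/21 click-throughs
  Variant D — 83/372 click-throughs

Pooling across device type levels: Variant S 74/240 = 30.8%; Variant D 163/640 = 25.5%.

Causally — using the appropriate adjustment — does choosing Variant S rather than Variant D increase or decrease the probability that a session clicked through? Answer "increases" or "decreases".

Device type is set before the variant has any effect — it is not caused by the variant — and it independently drives the outcome. That makes it a confounder, so the causal comparison is within device type levels.
Within each level — mobile: 44.6% vs 50.9%; tablet: 13.8% vs 24.4%; desktop: 4.8% vs 22.3% — Variant D is higher every time.

decreases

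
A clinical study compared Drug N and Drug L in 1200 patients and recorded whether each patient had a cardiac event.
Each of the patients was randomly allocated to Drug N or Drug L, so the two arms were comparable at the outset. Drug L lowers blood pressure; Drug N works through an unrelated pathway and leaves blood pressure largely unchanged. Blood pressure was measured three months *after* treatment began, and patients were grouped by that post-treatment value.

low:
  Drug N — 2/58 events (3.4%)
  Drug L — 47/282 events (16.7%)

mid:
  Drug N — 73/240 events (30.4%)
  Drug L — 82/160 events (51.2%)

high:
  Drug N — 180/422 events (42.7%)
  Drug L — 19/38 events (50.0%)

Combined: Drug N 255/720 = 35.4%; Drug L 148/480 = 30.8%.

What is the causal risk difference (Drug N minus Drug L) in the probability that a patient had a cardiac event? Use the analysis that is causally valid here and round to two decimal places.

+0.05

The stratified and pooled comparisons disagree (Drug N wins within each blood pressure; Drug L wins overall), so the answer turns on the causal role of blood pressure.
Blood pressure lies on the pathway drug → blood pressure → outcome, so adjusting for it blocks the indirect effect. For the total causal effect of drug, use the unadjusted pooled rates.
The causal difference is the pooled difference: 0.354 − 0.308 = +0.046.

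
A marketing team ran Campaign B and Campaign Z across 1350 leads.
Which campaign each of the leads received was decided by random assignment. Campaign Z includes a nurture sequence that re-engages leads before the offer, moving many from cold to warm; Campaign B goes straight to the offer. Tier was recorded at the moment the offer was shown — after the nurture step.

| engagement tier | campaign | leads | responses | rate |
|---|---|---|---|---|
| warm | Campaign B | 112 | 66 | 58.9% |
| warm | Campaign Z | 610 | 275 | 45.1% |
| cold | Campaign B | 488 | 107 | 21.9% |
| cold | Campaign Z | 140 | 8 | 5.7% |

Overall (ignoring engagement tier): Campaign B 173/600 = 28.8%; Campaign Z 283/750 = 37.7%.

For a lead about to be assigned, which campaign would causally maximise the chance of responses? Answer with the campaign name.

The stratified and pooled comparisons disagree (Campaign B wins within each engagement tier; Campaign Z wins overall), so the answer turns on the causal role of engagement tier.
Because the campaign influences engagement tier, engagement tier is a post-treatment mediator, not a confounder. Stratifying on it would bias the estimate; the causal effect is the crude pooled difference.
Pooled: Campaign B 28.8% vs Campaign Z 37.7%; Campaign Z is higher overall.

Campaign Z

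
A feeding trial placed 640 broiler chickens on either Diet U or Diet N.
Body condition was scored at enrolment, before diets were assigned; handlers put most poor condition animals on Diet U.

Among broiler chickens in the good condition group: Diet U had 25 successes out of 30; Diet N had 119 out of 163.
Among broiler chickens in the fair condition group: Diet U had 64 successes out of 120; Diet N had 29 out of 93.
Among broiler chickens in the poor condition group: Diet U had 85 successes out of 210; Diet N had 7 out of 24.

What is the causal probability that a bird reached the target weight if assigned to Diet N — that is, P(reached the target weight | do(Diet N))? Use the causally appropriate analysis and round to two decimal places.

0.43

Starting body condition differs across diets for reasons unrelated to any effect of the diet itself, and it separately predicts the outcome — a classic confounder. We must compare within starting body condition levels.
Standardising Diet N to the population starting body condition mix: 0.302·119/163 + 0.333·29/93 + 0.366·7/24 = 0.431.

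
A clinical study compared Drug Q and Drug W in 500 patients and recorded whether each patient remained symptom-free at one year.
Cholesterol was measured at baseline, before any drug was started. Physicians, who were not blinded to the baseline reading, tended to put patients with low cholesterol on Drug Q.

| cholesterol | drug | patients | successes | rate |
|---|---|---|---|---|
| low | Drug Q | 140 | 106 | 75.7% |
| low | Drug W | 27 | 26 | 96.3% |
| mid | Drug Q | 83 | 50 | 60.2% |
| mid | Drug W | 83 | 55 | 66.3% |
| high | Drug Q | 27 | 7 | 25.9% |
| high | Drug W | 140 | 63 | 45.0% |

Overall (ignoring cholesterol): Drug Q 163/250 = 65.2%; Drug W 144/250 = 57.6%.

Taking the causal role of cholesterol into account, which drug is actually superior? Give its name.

Cholesterol satisfies the back-door criterion: it is not a descendant of the drug, and it blocks the spurious path from drug to outcome. Adjusting for it (i.e., using the within-cholesterol rates) gives the causal effect.
Within each level — low: 75.7% vs 96.3%; mid: 60.2% vs 66.3%; high: 25.9% vs 45.0% — Drug W is higher every time.

Drug W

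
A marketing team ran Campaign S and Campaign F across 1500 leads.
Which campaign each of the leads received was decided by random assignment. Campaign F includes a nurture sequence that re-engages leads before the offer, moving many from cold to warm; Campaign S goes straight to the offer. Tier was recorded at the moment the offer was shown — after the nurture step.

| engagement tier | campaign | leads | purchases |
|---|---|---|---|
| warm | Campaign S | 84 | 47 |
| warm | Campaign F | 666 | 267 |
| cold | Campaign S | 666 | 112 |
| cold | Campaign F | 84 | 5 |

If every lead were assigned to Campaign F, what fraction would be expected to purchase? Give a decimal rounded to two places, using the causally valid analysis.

0.36

The stratified and pooled comparisons disagree (Campaign S wins within each engagement tier; Campaign F wins overall), so the answer turns on the causal role of engagement tier.
Engagement tier is recorded after the campaign and is itself shifted by it — it sits on the causal path from campaign to outcome. Conditioning on a mediator would strip out part of the effect we want; the pooled comparison gives the total causal effect.
So P(outcome | do(Campaign F)) is just the pooled rate for Campaign F: 272/750 = 0.363.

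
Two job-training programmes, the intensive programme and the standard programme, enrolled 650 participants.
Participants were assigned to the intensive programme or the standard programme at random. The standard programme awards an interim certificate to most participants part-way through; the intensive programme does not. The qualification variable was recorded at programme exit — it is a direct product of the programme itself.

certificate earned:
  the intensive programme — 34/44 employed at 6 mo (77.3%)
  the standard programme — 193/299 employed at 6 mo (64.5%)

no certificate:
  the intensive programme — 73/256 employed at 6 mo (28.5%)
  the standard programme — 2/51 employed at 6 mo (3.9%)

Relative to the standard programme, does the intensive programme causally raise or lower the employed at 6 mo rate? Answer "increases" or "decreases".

decreases

Stratifying would compare programmes among participants the programmes themselves sorted into qualification attained during the programme groups — a form of selection on an intermediate. The unconditioned pooled rates give the total causal effect.
Pooled: the intensive programme 35.7% vs the standard programme 55.7%; the standard programme is higher overall.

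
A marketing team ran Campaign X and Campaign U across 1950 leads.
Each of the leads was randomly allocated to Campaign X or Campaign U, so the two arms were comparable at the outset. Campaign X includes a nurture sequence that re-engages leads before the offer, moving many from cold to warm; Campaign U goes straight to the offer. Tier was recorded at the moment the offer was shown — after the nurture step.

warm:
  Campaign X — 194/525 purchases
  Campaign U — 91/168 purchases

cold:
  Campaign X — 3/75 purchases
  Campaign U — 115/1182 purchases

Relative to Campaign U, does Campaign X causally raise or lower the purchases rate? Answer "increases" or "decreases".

increases

Within every engagement tier level Campaign U has the higher rate, yet pooled Campaign X does — Simpson's reversal.
Engagement tier lies on the pathway campaign → engagement tier → outcome, so adjusting for it blocks the indirect effect. For the total causal effect of campaign, use the unadjusted pooled rates.
Pooled: Campaign X 32.8% vs Campaign U 15.3%; Campaign X is higher overall.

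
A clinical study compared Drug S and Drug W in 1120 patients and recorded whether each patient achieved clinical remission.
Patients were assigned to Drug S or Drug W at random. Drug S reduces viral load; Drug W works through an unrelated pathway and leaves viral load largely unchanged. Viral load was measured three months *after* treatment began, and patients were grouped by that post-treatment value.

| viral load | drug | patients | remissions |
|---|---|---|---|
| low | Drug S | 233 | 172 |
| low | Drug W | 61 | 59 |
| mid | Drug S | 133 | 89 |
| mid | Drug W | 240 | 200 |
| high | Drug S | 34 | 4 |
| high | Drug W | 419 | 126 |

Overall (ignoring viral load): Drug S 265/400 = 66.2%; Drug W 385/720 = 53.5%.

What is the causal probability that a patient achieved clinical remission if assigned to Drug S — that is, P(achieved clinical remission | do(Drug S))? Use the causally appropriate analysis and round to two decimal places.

The viral load-specific comparison favours Drug W throughout, but the pooled figures favour Drug S. The question is whether to condition on viral load.
Stratifying would compare drugs among patients the drugs themselves sorted into viral load groups — a form of selection on an intermediate. The unconditioned pooled rates give the total causal effect.
So P(outcome | do(Drug S)) is just the pooled rate for Drug S: 265/400 = 0.662.

0.66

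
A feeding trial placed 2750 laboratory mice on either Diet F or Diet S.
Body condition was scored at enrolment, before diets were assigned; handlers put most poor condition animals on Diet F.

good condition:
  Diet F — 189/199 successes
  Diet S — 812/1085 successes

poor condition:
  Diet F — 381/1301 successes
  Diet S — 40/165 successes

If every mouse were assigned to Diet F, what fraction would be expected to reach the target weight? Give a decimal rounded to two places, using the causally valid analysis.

0.60

Within every starting body condition level Diet F has the higher rate, yet pooled Diet S does — Simpson's reversal.
Starting body condition satisfies the back-door criterion: it is not a descendant of the diet, and it blocks the spurious path from diet to outcome. Adjusting for it (i.e., using the within-starting body condition rates) gives the causal effect.
Standardising Diet F to the population starting body condition mix: 0.467·189/199 + 0.533·381/1301 = 0.600.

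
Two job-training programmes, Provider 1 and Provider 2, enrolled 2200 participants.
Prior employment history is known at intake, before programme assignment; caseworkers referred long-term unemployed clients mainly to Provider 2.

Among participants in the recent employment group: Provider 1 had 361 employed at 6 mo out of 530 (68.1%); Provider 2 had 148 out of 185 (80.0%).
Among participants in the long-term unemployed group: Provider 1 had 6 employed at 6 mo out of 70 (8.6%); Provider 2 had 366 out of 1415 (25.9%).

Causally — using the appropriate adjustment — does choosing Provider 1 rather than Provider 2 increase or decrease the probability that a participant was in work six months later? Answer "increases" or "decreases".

Since prior employment history is a pre-existing factor (not a product of the programme) and it affects the outcome on its own, it is a confounder. The stratified rates, not the pooled rate, identify the causal effect.
Within each level — recent employment: 68.1% vs 80.0%; long-term unemployed: 8.6% vs 25.9% — Provider 2 is higher every time.

decreases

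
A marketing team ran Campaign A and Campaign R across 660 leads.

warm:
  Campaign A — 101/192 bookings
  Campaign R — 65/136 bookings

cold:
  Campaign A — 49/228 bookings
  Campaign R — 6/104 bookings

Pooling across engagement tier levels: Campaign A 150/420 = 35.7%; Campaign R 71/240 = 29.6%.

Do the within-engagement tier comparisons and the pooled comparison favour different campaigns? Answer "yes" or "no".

Within each engagement tier level (warm 52.6% vs 47.8%; cold 21.5% vs 5.8%), Campaign A has the higher rate every time. Pooled: 35.7% vs 29.6% — Campaign A has the higher rate overall. They agree.

no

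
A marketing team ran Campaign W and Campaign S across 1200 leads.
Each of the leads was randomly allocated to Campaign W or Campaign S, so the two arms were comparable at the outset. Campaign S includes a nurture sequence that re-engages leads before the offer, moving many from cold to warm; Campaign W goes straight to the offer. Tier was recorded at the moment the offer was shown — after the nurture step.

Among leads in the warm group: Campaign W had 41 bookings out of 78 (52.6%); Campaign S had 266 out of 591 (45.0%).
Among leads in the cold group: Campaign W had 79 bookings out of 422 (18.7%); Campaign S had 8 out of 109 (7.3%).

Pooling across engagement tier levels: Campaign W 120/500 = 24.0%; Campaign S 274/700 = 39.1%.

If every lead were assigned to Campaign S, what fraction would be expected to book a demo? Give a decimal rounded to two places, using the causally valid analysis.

0.39

Within every engagement tier level Campaign W has the higher rate, yet pooled Campaign S does — Simpson's reversal.
Stratifying would compare campaigns among leads the campaigns themselves sorted into engagement tier groups — a form of selection on an intermediate. The unconditioned pooled rates give the total causal effect.
So P(outcome | do(Campaign S)) is just the pooled rate for Campaign S: 274/700 = 0.391.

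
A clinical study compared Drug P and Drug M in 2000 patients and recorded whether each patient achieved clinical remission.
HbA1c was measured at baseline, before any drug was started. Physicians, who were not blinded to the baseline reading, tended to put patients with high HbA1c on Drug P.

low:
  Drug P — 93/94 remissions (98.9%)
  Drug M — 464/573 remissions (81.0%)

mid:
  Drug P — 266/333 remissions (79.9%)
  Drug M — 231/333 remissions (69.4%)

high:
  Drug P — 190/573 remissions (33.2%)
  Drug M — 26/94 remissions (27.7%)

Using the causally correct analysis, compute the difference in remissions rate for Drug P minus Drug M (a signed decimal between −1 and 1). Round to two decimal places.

+0.11

HbA1c satisfies the back-door criterion: it is not a descendant of the drug, and it blocks the spurious path from drug to outcome. Adjusting for it (i.e., using the within-HbA1c rates) gives the causal effect.
Adjusting over the population distribution of HbA1c: 0.334·(0.989−0.810) + 0.333·(0.799−0.694) + 0.334·(0.332−0.277) = +0.113.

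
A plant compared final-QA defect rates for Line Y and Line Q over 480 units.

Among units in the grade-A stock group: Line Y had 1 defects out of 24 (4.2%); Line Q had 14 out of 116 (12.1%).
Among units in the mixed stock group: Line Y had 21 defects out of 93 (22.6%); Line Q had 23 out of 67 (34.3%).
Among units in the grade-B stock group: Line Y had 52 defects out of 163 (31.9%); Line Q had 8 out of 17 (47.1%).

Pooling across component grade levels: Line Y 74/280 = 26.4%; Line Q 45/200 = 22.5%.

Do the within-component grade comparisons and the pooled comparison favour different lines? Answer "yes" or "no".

yes

Within each component grade level (grade-A stock 4.2% vs 12.1%; mixed stock 22.6% vs 34.3%; grade-B stock 31.9% vs 47.1%), Line Y has the lower rate every time. Pooled: 26.4% vs 22.5% — Line Q has the lower rate overall. The two comparisons disagree.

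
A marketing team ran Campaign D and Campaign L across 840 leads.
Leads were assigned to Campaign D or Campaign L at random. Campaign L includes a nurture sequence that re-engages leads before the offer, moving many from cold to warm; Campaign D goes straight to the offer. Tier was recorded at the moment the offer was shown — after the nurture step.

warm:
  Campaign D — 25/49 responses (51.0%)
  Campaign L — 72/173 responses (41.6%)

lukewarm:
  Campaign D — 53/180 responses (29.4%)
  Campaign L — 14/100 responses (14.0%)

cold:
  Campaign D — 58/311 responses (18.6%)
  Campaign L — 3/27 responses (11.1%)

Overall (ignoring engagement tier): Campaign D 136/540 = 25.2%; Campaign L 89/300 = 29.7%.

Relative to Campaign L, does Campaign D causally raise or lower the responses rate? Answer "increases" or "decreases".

Because the campaign influences engagement tier, engagement tier is a post-treatment mediator, not a confounder. Stratifying on it would bias the estimate; the causal effect is the crude pooled difference.
Pooled: Campaign D 25.2% vs Campaign L 29.7%; Campaign L is higher overall.

decreases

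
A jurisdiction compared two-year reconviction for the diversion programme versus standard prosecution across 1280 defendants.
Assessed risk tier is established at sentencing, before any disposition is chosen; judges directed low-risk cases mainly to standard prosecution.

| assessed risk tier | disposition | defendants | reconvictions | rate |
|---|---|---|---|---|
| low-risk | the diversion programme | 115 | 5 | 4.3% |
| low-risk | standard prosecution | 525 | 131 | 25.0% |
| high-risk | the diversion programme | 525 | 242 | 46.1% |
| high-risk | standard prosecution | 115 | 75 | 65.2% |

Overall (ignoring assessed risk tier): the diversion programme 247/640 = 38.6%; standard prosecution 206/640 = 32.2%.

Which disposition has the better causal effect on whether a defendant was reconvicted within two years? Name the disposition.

The stratified and pooled comparisons disagree (the diversion programme wins within each assessed risk tier; standard prosecution wins overall), so the answer turns on the causal role of assessed risk tier.
Since assessed risk tier is a pre-existing factor (not a product of the disposition) and it affects the outcome on its own, it is a confounder. The stratified rates, not the pooled rate, identify the causal effect.
Within each level — low-risk: 4.3% vs 25.0%; high-risk: 46.1% vs 65.2% — the diversion programme is lower every time.

the diversion programme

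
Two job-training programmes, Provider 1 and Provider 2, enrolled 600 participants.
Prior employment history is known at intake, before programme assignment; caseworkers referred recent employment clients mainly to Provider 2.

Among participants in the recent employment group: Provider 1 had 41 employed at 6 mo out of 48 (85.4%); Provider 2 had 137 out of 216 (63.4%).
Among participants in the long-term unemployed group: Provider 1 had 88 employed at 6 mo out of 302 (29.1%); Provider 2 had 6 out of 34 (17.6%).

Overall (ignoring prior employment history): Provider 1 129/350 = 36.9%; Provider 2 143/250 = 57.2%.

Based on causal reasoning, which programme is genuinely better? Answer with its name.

Provider 1

Prior employment history differs across programmes for reasons unrelated to any effect of the programme itself, and it separately predicts the outcome — a classic confounder. We must compare within prior employment history levels.
Within each level — recent employment: 85.4% vs 63.4%; long-term unemployed: 29.1% vs 17.6% — Provider 1 is higher every time.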